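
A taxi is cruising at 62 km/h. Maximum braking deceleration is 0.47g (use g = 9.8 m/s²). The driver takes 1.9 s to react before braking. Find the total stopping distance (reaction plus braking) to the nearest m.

Total stopping distance ≈ 65 m

62 km/h ÷ 3.6 = 17.2222 m/s.
a = 0.47 × 9.8 = 4.606 m/s².
Reaction distance = v·t_r = 17.2222 × 1.9 = 32.722 m.
Braking distance = v²/(2a) = 17.2222² / (2 × 4.606) = 296.604 / 9.212 = 32.198 m.
Total = 32.722 + 32.198 = 64.920 m.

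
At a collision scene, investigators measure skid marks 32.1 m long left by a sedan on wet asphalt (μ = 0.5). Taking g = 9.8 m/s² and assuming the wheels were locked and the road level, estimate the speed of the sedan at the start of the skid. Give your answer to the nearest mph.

Deceleration a = μg = 0.5 × 9.8 = 4.900 m/s².
v = √(2a·d) = √(2 × 4.900 × 32.1) = √314.580 = 17.7364 m/s.
= 17.7364 ÷ 0.44704 = 39.675 mph.

Initial speed ≈ 40 mph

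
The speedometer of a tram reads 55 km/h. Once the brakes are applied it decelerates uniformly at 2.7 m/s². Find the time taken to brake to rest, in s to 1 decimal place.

Braking time ≈ 5.7 s

55 km/h ÷ 3.6 = 15.2778 m/s.
Braking time = v/a = 15.2778 / 2.700 = 5.658 s.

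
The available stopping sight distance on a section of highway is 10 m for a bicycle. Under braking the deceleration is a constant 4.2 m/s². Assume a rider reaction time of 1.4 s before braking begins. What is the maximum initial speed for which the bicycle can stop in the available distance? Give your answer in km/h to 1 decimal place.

Stopping distance: v·t_r + v²/(2a) = 10 with t_r = 1.4 s and a = 4.200 m/s².
So v² + 11.760 v − 84.00 = 0.
Positive root: v = −a·t_r + √((a·t_r)² + 2a·d) = −5.880 + √(34.574 + 84.00) = 5.0092 m/s.
5.0092 m/s × 3.6 = 18.033 km/h.

Maximum speed ≈ 18.0 km/h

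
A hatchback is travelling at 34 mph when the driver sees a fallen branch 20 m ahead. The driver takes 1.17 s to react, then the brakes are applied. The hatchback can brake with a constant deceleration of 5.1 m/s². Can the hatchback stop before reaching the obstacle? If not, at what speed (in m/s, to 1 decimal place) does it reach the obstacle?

No — it strikes the obstacle at 14.4 m/s

34 mph × 0.44704 = 15.1994 m/s.
Reaction distance = 15.1994 × 1.17 = 17.783 m.
Braking distance needed to stop: v²/(2a) = 231.022 / 10.200 = 22.649 m, so total needed = 17.783 + 22.649 = 40.432 m > 20 m — it cannot stop.
Distance remaining when braking begins: 20 − 17.783 = 2.217 m.
v² = v₀² − 2a·d = 231.022 − 2 × 5.100 × 2.217 = 208.409 m²/s².
v = √208.409 = 14.436 m/s.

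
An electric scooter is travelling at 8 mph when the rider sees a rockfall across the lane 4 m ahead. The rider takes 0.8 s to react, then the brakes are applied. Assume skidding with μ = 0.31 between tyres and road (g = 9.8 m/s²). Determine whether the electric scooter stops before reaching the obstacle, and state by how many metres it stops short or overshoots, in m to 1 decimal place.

No — it overshoots by 1.0 m

8 mph × 0.44704 = 3.5763 m/s.
a = μg = 0.31 × 9.8 = 3.038 m/s².
Reaction distance = 3.5763 × 0.8 = 2.861 m.
Braking distance = v²/(2a) = 12.790 / 6.076 = 2.105 m.
Total stopping distance = 2.861 + 2.105 = 4.966 m, vs 4 m available — it cannot stop in time and overshoots by 4.966 − 4 = 0.966 m.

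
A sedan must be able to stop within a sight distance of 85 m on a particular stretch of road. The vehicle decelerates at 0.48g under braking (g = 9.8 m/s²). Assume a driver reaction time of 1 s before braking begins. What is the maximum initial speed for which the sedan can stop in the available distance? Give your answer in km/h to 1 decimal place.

Maximum speed ≈ 86.3 km/h

a = 0.48 × 9.8 = 4.704 m/s².
Stopping distance: v·t_r + v²/(2a) = 85 with t_r = 1 s and a = 4.704 m/s².
So v² + 9.408 v − 799.68 = 0.
Positive root: v = −a·t_r + √((a·t_r)² + 2a·d) = −4.704 + √(22.128 + 799.68) = 23.9632 m/s.
23.9632 m/s × 3.6 = 86.268 km/h.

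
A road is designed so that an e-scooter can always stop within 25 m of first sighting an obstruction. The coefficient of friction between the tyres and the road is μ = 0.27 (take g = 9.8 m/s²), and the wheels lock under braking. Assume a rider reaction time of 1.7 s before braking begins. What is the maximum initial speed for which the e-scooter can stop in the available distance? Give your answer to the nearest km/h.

a = μg = 0.27 × 9.8 = 2.646 m/s².
Stopping distance: v·t_r + v²/(2a) = 25 with t_r = 1.7 s and a = 2.646 m/s².
So v² + 8.996 v − 132.30 = 0.
Positive root: v = −a·t_r + √((a·t_r)² + 2a·d) = −4.498 + √(20.232 + 132.30) = 7.8524 m/s.
7.8524 m/s × 3.6 = 28.269 km/h.

Maximum speed ≈ 28 km/h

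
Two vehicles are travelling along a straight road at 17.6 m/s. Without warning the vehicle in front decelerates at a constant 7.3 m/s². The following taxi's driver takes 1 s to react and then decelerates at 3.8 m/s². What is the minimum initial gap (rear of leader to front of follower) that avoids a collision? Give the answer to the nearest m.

Minimum gap ≈ 37 m

Leader travels v²/(2a_L) = 309.760 / 14.600 = 21.216 m before stopping.
Follower covers v·t_r = 17.6000 × 1 = 17.600 m while reacting, then v²/(2a_F) = 309.760 / 7.600 = 40.758 m while braking, for a total of 17.600 + 40.758 = 58.358 m.
Since a_F ≤ a_L and the follower starts braking later, the follower is never slower than the leader, so the closest approach is when both have stopped.
Minimum gap = 58.358 − 21.216 = 37.142 m.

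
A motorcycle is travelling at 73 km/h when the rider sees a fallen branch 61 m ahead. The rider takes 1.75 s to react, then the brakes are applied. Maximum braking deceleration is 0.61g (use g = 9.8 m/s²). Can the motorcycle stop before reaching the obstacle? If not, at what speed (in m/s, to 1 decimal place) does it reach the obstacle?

73 km/h ÷ 3.6 = 20.2778 m/s.
a = 0.61 × 9.8 = 5.978 m/s².
Reaction distance = 20.2778 × 1.75 = 35.486 m.
Braking distance needed to stop: v²/(2a) = 411.189 / 11.956 = 34.392 m, so total needed = 35.486 + 34.392 = 69.878 m > 61 m — it cannot stop.
Distance remaining when braking begins: 61 − 35.486 = 25.514 m.
v² = v₀² − 2a·d = 411.189 − 2 × 5.978 × 25.514 = 106.144 m²/s².
v = √106.144 = 10.303 m/s.

No — it strikes the obstacle at 10.3 m/s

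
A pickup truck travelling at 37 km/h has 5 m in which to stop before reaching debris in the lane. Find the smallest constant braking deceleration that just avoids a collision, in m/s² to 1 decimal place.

Required deceleration ≈ 10.6 m/s²

37 km/h ÷ 3.6 = 10.2778 m/s.
v² = 2a·d ⇒ a = v²/(2d) = 10.2778² / (2 × 5.000) = 105.633 / 10.000 = 10.5633 m/s².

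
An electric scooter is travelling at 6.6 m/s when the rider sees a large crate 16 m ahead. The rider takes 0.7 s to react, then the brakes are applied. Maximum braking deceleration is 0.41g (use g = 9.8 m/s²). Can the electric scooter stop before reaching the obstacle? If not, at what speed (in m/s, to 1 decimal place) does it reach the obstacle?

Yes — it stops about 6.0 m short of the obstacle, so it never reaches it

a = 0.41 × 9.8 = 4.018 m/s².
Reaction distance = 6.6000 × 0.7 = 4.620 m.
Braking distance = v²/(2a) = 43.560 / 8.036 = 5.421 m.
Total stopping distance = 4.620 + 5.421 = 10.041 m, vs 16 m available — it stops with 16 − 10.041 = 5.959 m to spare.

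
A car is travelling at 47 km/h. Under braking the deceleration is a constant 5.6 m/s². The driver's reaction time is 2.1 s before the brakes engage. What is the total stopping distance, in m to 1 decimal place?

47 km/h ÷ 3.6 = 13.0556 m/s.
Reaction distance = v·t_r = 13.0556 × 2.1 = 27.417 m.
Braking distance = v²/(2a) = 13.0556² / (2 × 5.600) = 170.449 / 11.200 = 15.219 m.
Total = 27.417 + 15.219 = 42.636 m.

Total stopping distance ≈ 42.6 m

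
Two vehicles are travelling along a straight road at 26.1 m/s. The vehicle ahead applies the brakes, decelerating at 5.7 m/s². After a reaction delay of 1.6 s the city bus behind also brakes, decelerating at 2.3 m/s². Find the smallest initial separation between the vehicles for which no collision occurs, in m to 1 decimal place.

Minimum gap ≈ 130.1 m

Leader travels v²/(2a_L) = 681.210 / 11.400 = 59.755 m before stopping.
Follower covers v·t_r = 26.1000 × 1.6 = 41.760 m while reacting, then v²/(2a_F) = 681.210 / 4.600 = 148.089 m while braking, for a total of 41.760 + 148.089 = 189.849 m.
Since a_F ≤ a_L and the follower starts braking later, the follower is never slower than the leader, so the closest approach is when both have stopped.
Minimum gap = 189.849 − 59.755 = 130.094 m.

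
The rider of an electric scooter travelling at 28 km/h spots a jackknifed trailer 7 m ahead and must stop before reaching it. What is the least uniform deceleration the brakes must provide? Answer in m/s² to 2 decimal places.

Required deceleration ≈ 4.32 m/s²

28 km/h ÷ 3.6 = 7.7778 m/s.
v² = 2a·d ⇒ a = v²/(2d) = 7.7778² / (2 × 7.000) = 60.494 / 14.000 = 4.3210 m/s².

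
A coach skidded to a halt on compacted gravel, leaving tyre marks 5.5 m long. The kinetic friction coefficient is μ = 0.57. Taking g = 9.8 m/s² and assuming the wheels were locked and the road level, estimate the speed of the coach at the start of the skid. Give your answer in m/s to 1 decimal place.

Initial speed ≈ 7.8 m/s

Deceleration a = μg = 0.57 × 9.8 = 5.586 m/s².
v = √(2a·d) = √(2 × 5.586 × 5.5) = √61.446 = 7.8387 m/s.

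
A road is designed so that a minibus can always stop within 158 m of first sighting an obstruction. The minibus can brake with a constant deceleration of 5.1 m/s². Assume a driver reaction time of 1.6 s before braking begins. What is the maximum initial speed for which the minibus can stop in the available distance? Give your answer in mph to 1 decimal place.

Stopping distance: v·t_r + v²/(2a) = 158 with t_r = 1.6 s and a = 5.100 m/s².
So v² + 16.320 v − 1611.60 = 0.
Positive root: v = −a·t_r + √((a·t_r)² + 2a·d) = −8.160 + √(66.586 + 1611.60) = 32.8057 m/s.
32.8057 m/s ÷ 0.44704 = 73.384 mph.

Maximum speed ≈ 73.4 mph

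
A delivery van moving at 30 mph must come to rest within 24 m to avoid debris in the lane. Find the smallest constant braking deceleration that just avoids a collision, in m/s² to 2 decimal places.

30 mph × 0.44704 = 13.4112 m/s.
v² = 2a·d ⇒ a = v²/(2d) = 13.4112² / (2 × 24.000) = 179.860 / 48.000 = 3.7471 m/s².

Required deceleration ≈ 3.75 m/s²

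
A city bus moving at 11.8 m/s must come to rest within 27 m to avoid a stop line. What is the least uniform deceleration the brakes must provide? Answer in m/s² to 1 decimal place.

v² = 2a·d ⇒ a = v²/(2d) = 11.8000² / (2 × 27.000) = 139.240 / 54.000 = 2.5785 m/s².

Required deceleration ≈ 2.6 m/s²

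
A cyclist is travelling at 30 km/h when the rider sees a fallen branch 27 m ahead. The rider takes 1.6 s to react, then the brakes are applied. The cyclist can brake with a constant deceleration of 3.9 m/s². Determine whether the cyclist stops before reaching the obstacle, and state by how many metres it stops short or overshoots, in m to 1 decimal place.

30 km/h ÷ 3.6 = 8.3333 m/s.
Reaction distance = 8.3333 × 1.6 = 13.333 m.
Braking distance = v²/(2a) = 69.444 / 7.800 = 8.903 m.
Total stopping distance = 13.333 + 8.903 = 22.236 m, vs 27 m available — it stops with 27 − 22.236 = 4.764 m to spare.

Yes — it stops 4.8 m short of the obstacle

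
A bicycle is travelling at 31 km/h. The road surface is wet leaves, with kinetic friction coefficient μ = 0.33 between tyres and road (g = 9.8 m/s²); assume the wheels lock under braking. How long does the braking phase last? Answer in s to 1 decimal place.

Braking time ≈ 2.7 s

31 km/h ÷ 3.6 = 8.6111 m/s.
a = μg = 0.33 × 9.8 = 3.234 m/s².
Braking time = v/a = 8.6111 / 3.234 = 2.663 s.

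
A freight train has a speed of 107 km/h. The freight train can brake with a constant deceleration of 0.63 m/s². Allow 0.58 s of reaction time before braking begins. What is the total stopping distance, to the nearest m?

107 km/h ÷ 3.6 = 29.7222 m/s.
Reaction distance = v·t_r = 29.7222 × 0.58 = 17.239 m.
Braking distance = v²/(2a) = 29.7222² / (2 × 0.630) = 883.409 / 1.260 = 701.118 m.
Total = 17.239 + 701.118 = 718.357 m.

Total stopping distance ≈ 718 m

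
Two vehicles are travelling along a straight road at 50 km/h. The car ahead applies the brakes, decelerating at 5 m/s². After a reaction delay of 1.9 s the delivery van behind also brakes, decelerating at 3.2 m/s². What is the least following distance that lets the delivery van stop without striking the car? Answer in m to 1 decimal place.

50 km/h ÷ 3.6 = 13.8889 m/s.
Leader travels v²/(2a_L) = 192.902 / 10.000 = 19.290 m before stopping.
Follower covers v·t_r = 13.8889 × 1.9 = 26.389 m while reacting, then v²/(2a_F) = 192.902 / 6.400 = 30.141 m while braking, for a total of 26.389 + 30.141 = 56.530 m.
Since a_F ≤ a_L and the follower starts braking later, the follower is never slower than the leader, so the closest approach is when both have stopped.
Minimum gap = 56.530 − 19.290 = 37.240 m.

Minimum gap ≈ 37.2 m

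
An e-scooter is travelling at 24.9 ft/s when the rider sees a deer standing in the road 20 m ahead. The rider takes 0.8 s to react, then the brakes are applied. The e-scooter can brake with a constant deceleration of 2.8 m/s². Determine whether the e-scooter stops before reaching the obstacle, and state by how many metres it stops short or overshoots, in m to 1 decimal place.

24.9 ft/s × 0.3048 = 7.5895 m/s.
Reaction distance = 7.5895 × 0.8 = 6.072 m.
Braking distance = v²/(2a) = 57.601 / 5.600 = 10.286 m.
Total stopping distance = 6.072 + 10.286 = 16.358 m, vs 20 m available — it stops with 20 − 16.358 = 3.642 m to spare.

Yes — it stops 3.6 m short of the obstacle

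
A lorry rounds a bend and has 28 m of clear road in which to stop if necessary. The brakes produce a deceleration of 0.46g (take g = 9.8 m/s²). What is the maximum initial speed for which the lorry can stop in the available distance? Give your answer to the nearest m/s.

a = 0.46 × 9.8 = 4.508 m/s².
v²/(2a) = d ⇒ v = √(2 × 4.508 × 28) = √252.45 = 15.8887 m/s.

Maximum speed ≈ 16 m/s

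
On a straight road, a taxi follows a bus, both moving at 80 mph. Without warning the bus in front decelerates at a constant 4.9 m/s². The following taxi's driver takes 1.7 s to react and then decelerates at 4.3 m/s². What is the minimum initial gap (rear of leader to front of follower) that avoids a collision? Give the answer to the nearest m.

80 mph × 0.44704 = 35.7632 m/s.
Leader travels v²/(2a_L) = 1279.006 / 9.800 = 130.511 m before stopping.
Follower covers v·t_r = 35.7632 × 1.7 = 60.797 m while reacting, then v²/(2a_F) = 1279.006 / 8.600 = 148.722 m while braking, for a total of 60.797 + 148.722 = 209.519 m.
Since a_F ≤ a_L and the follower starts braking later, the follower is never slower than the leader, so the closest approach is when both have stopped.
Minimum gap = 209.519 − 130.511 = 79.008 m.

Minimum gap ≈ 79 m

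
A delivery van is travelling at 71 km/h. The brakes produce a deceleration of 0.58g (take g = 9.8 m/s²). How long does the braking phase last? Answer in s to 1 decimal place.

Braking time ≈ 3.5 s

71 km/h ÷ 3.6 = 19.7222 m/s.
a = 0.58 × 9.8 = 5.684 m/s².
Braking time = v/a = 19.7222 / 5.684 = 3.470 s.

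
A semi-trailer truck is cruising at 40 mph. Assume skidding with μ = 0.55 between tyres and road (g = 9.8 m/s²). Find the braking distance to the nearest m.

40 mph × 0.44704 = 17.8816 m/s.
a = μg = 0.55 × 9.8 = 5.390 m/s².
Braking distance = v²/(2a) = 17.8816² / (2 × 5.390) = 319.752 / 10.780 = 29.662 m.

Braking distance ≈ 30 m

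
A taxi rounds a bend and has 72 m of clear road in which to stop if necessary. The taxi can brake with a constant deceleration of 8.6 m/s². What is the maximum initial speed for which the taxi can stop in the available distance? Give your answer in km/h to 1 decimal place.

Maximum speed ≈ 126.7 km/h

v²/(2a) = d ⇒ v = √(2 × 8.600 × 72) = √1238.40 = 35.1909 m/s.
35.1909 m/s × 3.6 = 126.687 km/h.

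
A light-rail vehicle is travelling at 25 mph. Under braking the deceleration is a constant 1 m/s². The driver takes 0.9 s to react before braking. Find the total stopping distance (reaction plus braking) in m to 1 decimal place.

Total stopping distance ≈ 72.5 m

25 mph × 0.44704 = 11.1760 m/s.
Reaction distance = v·t_r = 11.1760 × 0.9 = 10.058 m.
Braking distance = v²/(2a) = 11.1760² / (2 × 1.000) = 124.903 / 2.000 = 62.452 m.
Total = 10.058 + 62.452 = 72.510 m.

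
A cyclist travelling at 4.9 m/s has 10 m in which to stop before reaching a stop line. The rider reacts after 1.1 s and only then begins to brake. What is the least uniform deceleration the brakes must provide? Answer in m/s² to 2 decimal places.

Required deceleration ≈ 2.60 m/s²

Distance covered during reaction = 4.9000 × 1.1 = 5.390 m.
Distance available for braking: 10 − 5.390 = 4.610 m.
v² = 2a·d ⇒ a = v²/(2d) = 4.9000² / (2 × 4.610) = 24.010 / 9.220 = 2.6041 m/s².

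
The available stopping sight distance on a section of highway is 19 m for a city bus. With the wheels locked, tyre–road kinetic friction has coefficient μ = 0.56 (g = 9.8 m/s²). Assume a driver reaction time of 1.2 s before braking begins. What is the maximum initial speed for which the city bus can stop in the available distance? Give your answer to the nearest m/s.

a = μg = 0.56 × 9.8 = 5.488 m/s².
Stopping distance: v·t_r + v²/(2a) = 19 with t_r = 1.2 s and a = 5.488 m/s².
So v² + 13.171 v − 208.54 = 0.
Positive root: v = −a·t_r + √((a·t_r)² + 2a·d) = −6.586 + √(43.375 + 208.54) = 9.2858 m/s.

Maximum speed ≈ 9 m/s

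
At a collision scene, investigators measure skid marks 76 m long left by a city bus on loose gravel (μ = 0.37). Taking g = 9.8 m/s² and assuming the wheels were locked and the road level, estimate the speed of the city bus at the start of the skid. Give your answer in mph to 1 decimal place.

Deceleration a = μg = 0.37 × 9.8 = 3.626 m/s².
v = √(2a·d) = √(2 × 3.626 × 76) = √551.152 = 23.4766 m/s.
= 23.4766 ÷ 0.44704 = 52.516 mph.

Initial speed ≈ 52.5 mph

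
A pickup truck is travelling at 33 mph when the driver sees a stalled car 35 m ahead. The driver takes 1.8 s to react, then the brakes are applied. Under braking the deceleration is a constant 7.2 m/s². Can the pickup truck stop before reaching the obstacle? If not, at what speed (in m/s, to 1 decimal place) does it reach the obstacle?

No — it strikes the obstacle at 9.8 m/s

33 mph × 0.44704 = 14.7523 m/s.
Reaction distance = 14.7523 × 1.8 = 26.554 m.
Braking distance needed to stop: v²/(2a) = 217.630 / 14.400 = 15.113 m, so total needed = 26.554 + 15.113 = 41.667 m > 35 m — it cannot stop.
Distance remaining when braking begins: 35 − 26.554 = 8.446 m.
v² = v₀² − 2a·d = 217.630 − 2 × 7.200 × 8.446 = 96.008 m²/s².
v = √96.008 = 9.798 m/s.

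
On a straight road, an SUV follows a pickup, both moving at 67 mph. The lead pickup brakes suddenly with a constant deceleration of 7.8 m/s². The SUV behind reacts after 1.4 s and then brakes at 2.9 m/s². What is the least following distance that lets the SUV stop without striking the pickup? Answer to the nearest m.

67 mph × 0.44704 = 29.9517 m/s.
Leader travels v²/(2a_L) = 897.104 / 15.600 = 57.507 m before stopping.
Follower covers v·t_r = 29.9517 × 1.4 = 41.932 m while reacting, then v²/(2a_F) = 897.104 / 5.800 = 154.673 m while braking, for a total of 41.932 + 154.673 = 196.605 m.
Since a_F ≤ a_L and the follower starts braking later, the follower is never slower than the leader, so the closest approach is when both have stopped.
Minimum gap = 196.605 − 57.507 = 139.098 m.

Minimum gap ≈ 139 m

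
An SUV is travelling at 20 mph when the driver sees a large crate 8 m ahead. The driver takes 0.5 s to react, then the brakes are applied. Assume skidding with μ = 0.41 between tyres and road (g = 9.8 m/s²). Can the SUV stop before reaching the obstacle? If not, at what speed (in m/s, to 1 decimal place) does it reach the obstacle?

20 mph × 0.44704 = 8.9408 m/s.
a = μg = 0.41 × 9.8 = 4.018 m/s².
Reaction distance = 8.9408 × 0.5 = 4.470 m.
Braking distance needed to stop: v²/(2a) = 79.938 / 8.036 = 9.947 m, so total needed = 4.470 + 9.947 = 14.417 m > 8 m — it cannot stop.
Distance remaining when braking begins: 8 − 4.470 = 3.530 m.
v² = v₀² − 2a·d = 79.938 − 2 × 4.018 × 3.530 = 51.571 m²/s².
v = √51.571 = 7.181 m/s.

No — it strikes the obstacle at 7.2 m/s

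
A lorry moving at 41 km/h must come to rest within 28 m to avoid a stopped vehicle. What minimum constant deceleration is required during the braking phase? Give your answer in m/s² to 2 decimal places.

41 km/h ÷ 3.6 = 11.3889 m/s.
v² = 2a·d ⇒ a = v²/(2d) = 11.3889² / (2 × 28.000) = 129.707 / 56.000 = 2.3162 m/s².

Required deceleration ≈ 2.32 m/s²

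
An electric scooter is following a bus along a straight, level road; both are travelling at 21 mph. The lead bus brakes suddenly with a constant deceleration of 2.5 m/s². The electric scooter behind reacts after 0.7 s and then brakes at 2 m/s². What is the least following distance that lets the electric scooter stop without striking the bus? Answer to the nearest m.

21 mph × 0.44704 = 9.3878 m/s.
Leader travels v²/(2a_L) = 88.131 / 5.000 = 17.626 m before stopping.
Follower covers v·t_r = 9.3878 × 0.7 = 6.571 m while reacting, then v²/(2a_F) = 88.131 / 4.000 = 22.033 m while braking, for a total of 6.571 + 22.033 = 28.604 m.
Since a_F ≤ a_L and the follower starts braking later, the follower is never slower than the leader, so the closest approach is when both have stopped.
Minimum gap = 28.604 − 17.626 = 10.978 m.

Minimum gap ≈ 11 m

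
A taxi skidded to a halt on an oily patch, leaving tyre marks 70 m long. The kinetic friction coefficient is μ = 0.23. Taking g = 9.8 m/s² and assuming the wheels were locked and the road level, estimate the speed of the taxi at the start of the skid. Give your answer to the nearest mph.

Initial speed ≈ 40 mph

Deceleration a = μg = 0.23 × 9.8 = 2.254 m/s².
v = √(2a·d) = √(2 × 2.254 × 70) = √315.560 = 17.7640 m/s.
= 17.7640 ÷ 0.44704 = 39.737 mph.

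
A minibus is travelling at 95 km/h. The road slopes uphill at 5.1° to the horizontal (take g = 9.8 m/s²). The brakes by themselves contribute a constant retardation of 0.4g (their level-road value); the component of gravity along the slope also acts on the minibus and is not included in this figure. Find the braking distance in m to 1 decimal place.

Braking distance ≈ 72.7 m

95 km/h ÷ 3.6 = 26.3889 m/s.
a = 0.4 × 9.8 = 3.920 m/s².
Gravity along the uphill slope adds to the braking deceleration: a_eff = 3.920 + 9.8·sin 5.1° = 3.920 + 0.871 = 4.791 m/s².
Braking distance = v²/(2a) = 26.3889² / (2 × 4.791) = 696.374 / 9.582 = 72.675 m.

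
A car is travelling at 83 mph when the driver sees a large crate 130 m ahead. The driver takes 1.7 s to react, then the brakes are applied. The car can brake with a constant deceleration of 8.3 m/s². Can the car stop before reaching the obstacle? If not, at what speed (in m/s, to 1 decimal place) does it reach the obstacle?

No — it strikes the obstacle at 16.3 m/s

83 mph × 0.44704 = 37.1043 m/s.
Reaction distance = 37.1043 × 1.7 = 63.077 m.
Braking distance needed to stop: v²/(2a) = 1376.729 / 16.600 = 82.935 m, so total needed = 63.077 + 82.935 = 146.012 m > 130 m — it cannot stop.
Distance remaining when braking begins: 130 − 63.077 = 66.923 m.
v² = v₀² − 2a·d = 1376.729 − 2 × 8.300 × 66.923 = 265.807 m²/s².
v = √265.807 = 16.304 m/s.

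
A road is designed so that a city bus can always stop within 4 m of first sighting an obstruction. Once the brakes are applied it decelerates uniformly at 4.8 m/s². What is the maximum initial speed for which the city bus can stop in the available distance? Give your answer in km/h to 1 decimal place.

Maximum speed ≈ 22.3 km/h

v²/(2a) = d ⇒ v = √(2 × 4.800 × 4) = √38.40 = 6.1968 m/s.
6.1968 m/s × 3.6 = 22.308 km/h.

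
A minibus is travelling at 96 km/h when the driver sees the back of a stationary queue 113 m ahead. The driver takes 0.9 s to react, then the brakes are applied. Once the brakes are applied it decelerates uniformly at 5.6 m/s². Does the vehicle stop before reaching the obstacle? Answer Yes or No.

Yes

96 km/h ÷ 3.6 = 26.6667 m/s.
Reaction distance = 26.6667 × 0.9 = 24.000 m.
Braking distance = v²/(2a) = 711.113 / 11.200 = 63.492 m.
Total stopping distance = 24.000 + 63.492 = 87.492 m, vs 113 m available — it stops with 113 − 87.492 = 25.508 m to spare.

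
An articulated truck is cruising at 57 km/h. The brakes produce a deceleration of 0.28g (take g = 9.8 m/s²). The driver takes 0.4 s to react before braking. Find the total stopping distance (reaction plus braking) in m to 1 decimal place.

57 km/h ÷ 3.6 = 15.8333 m/s.
a = 0.28 × 9.8 = 2.744 m/s².
Reaction distance = v·t_r = 15.8333 × 0.4 = 6.333 m.
Braking distance = v²/(2a) = 15.8333² / (2 × 2.744) = 250.693 / 5.488 = 45.680 m.
Total = 6.333 + 45.680 = 52.013 m.

Total stopping distance ≈ 52.0 m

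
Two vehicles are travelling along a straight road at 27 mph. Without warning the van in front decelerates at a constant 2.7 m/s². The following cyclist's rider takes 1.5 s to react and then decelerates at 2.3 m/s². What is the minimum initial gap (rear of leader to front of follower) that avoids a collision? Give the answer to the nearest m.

Minimum gap ≈ 23 m

27 mph × 0.44704 = 12.0701 m/s.
Leader travels v²/(2a_L) = 145.687 / 5.400 = 26.979 m before stopping.
Follower covers v·t_r = 12.0701 × 1.5 = 18.105 m while reacting, then v²/(2a_F) = 145.687 / 4.600 = 31.671 m while braking, for a total of 18.105 + 31.671 = 49.776 m.
Since a_F ≤ a_L and the follower starts braking later, the follower is never slower than the leader, so the closest approach is when both have stopped.
Minimum gap = 49.776 − 26.979 = 22.797 m.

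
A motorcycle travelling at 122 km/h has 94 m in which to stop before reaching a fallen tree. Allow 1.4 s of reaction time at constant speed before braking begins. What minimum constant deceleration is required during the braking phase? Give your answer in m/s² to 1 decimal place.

122 km/h ÷ 3.6 = 33.8889 m/s.
Distance covered during reaction = 33.8889 × 1.4 = 47.444 m.
Distance available for braking: 94 − 47.444 = 46.556 m.
v² = 2a·d ⇒ a = v²/(2d) = 33.8889² / (2 × 46.556) = 1148.458 / 93.112 = 12.3342 m/s².

Required deceleration ≈ 12.3 m/s²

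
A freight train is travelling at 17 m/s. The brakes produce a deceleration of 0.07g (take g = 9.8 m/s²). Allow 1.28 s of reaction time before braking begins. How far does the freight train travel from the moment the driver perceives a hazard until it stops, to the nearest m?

a = 0.07 × 9.8 = 0.686 m/s².
Reaction distance = v·t_r = 17.0000 × 1.28 = 21.760 m.
Braking distance = v²/(2a) = 17.0000² / (2 × 0.686) = 289.000 / 1.372 = 210.641 m.
Total = 21.760 + 210.641 = 232.401 m.

Total stopping distance ≈ 232 m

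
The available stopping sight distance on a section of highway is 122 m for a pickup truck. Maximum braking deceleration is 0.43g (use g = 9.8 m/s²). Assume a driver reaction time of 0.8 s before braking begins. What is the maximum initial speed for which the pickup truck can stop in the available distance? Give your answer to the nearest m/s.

Maximum speed ≈ 29 m/s

a = 0.43 × 9.8 = 4.214 m/s².
Stopping distance: v·t_r + v²/(2a) = 122 with t_r = 0.8 s and a = 4.214 m/s².
So v² + 6.742 v − 1028.22 = 0.
Positive root: v = −a·t_r + √((a·t_r)² + 2a·d) = −3.371 + √(11.364 + 1028.22) = 28.8716 m/s.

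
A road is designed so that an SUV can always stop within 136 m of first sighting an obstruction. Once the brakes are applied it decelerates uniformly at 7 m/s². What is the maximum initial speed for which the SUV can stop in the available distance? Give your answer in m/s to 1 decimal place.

Maximum speed ≈ 43.6 m/s

v²/(2a) = d ⇒ v = √(2 × 7.000 × 136) = √1904.00 = 43.6348 m/s.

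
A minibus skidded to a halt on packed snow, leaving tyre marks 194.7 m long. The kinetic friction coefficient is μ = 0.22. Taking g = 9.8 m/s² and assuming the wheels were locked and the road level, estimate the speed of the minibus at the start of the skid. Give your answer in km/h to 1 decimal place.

Initial speed ≈ 104.3 km/h

Deceleration a = μg = 0.22 × 9.8 = 2.156 m/s².
v = √(2a·d) = √(2 × 2.156 × 194.7) = √839.546 = 28.9749 m/s.
= 28.9749 × 3.6 = 104.310 km/h.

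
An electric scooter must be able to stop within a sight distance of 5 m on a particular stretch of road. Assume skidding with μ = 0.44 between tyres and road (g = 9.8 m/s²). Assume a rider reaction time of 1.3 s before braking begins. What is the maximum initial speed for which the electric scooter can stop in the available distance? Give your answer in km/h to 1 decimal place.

a = μg = 0.44 × 9.8 = 4.312 m/s².
Stopping distance: v·t_r + v²/(2a) = 5 with t_r = 1.3 s and a = 4.312 m/s².
So v² + 11.211 v − 43.12 = 0.
Positive root: v = −a·t_r + √((a·t_r)² + 2a·d) = −5.606 + √(31.427 + 43.12) = 3.0281 m/s.
3.0281 m/s × 3.6 = 10.901 km/h.

Maximum speed ≈ 10.9 km/h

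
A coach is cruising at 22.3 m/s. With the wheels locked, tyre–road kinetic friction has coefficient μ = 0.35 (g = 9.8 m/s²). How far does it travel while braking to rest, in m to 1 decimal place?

Braking distance ≈ 72.5 m

a = μg = 0.35 × 9.8 = 3.430 m/s².
Braking distance = v²/(2a) = 22.3000² / (2 × 3.430) = 497.290 / 6.860 = 72.491 m.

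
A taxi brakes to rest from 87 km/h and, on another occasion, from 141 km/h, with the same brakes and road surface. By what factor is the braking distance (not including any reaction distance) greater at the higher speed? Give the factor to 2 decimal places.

Factor ≈ 2.63

Braking distance d = v²/(2a), so with a fixed, d ∝ v².
Factor = (141/87)² = 1.6207² = 2.6267.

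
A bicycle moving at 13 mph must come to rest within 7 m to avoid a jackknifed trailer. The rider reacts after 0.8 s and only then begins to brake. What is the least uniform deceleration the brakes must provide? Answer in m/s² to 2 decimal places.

Required deceleration ≈ 7.18 m/s²

13 mph × 0.44704 = 5.8115 m/s.
Distance covered during reaction = 5.8115 × 0.8 = 4.649 m.
Distance available for braking: 7 − 4.649 = 2.351 m.
v² = 2a·d ⇒ a = v²/(2d) = 5.8115² / (2 × 2.351) = 33.774 / 4.702 = 7.1829 m/s².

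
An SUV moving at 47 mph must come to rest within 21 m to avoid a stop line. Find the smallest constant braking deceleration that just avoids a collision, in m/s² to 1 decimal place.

Required deceleration ≈ 10.5 m/s²

47 mph × 0.44704 = 21.0109 m/s.
v² = 2a·d ⇒ a = v²/(2d) = 21.0109² / (2 × 21.000) = 441.458 / 42.000 = 10.5109 m/s².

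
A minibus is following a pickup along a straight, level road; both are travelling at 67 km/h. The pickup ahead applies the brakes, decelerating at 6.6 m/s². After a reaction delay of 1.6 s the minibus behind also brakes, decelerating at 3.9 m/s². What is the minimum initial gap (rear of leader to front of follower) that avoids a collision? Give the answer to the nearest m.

Minimum gap ≈ 48 m

67 km/h ÷ 3.6 = 18.6111 m/s.
Leader travels v²/(2a_L) = 346.373 / 13.200 = 26.240 m before stopping.
Follower covers v·t_r = 18.6111 × 1.6 = 29.778 m while reacting, then v²/(2a_F) = 346.373 / 7.800 = 44.407 m while braking, for a total of 29.778 + 44.407 = 74.185 m.
Since a_F ≤ a_L and the follower starts braking later, the follower is never slower than the leader, so the closest approach is when both have stopped.
Minimum gap = 74.185 − 26.240 = 47.945 m.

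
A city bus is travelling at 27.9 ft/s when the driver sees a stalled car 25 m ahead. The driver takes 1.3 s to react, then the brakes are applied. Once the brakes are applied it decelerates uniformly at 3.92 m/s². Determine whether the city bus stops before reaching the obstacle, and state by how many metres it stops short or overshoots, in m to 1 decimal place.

27.9 ft/s × 0.3048 = 8.5039 m/s.
Reaction distance = 8.5039 × 1.3 = 11.055 m.
Braking distance = v²/(2a) = 72.316 / 7.840 = 9.224 m.
Total stopping distance = 11.055 + 9.224 = 20.279 m, vs 25 m available — it stops with 25 − 20.279 = 4.721 m to spare.

Yes — it stops 4.7 m short of the obstacle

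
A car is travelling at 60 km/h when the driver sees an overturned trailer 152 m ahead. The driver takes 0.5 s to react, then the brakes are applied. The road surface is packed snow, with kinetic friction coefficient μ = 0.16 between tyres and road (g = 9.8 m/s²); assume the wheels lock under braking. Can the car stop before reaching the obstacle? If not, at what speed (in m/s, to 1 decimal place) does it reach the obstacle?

60 km/h ÷ 3.6 = 16.6667 m/s.
a = μg = 0.16 × 9.8 = 1.568 m/s².
Reaction distance = 16.6667 × 0.5 = 8.333 m.
Braking distance = v²/(2a) = 277.779 / 3.136 = 88.577 m.
Total stopping distance = 8.333 + 88.577 = 96.910 m, vs 152 m available — it stops with 152 − 96.910 = 55.090 m to spare.

Yes — it stops about 55.1 m short of the obstacle, so it never reaches it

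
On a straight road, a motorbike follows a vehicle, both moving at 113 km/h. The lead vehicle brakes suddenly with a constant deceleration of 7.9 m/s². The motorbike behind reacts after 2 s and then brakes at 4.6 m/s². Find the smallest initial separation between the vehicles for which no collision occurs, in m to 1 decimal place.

113 km/h ÷ 3.6 = 31.3889 m/s.
Leader travels v²/(2a_L) = 985.263 / 15.800 = 62.358 m before stopping.
Follower covers v·t_r = 31.3889 × 2 = 62.778 m while reacting, then v²/(2a_F) = 985.263 / 9.200 = 107.094 m while braking, for a total of 62.778 + 107.094 = 169.872 m.
Since a_F ≤ a_L and the follower starts braking later, the follower is never slower than the leader, so the closest approach is when both have stopped.
Minimum gap = 169.872 − 62.358 = 107.514 m.

Minimum gap ≈ 107.5 m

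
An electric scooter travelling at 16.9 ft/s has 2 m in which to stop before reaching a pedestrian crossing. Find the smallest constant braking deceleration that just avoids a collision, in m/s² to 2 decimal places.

Required deceleration ≈ 6.63 m/s²

16.9 ft/s × 0.3048 = 5.1511 m/s.
v² = 2a·d ⇒ a = v²/(2d) = 5.1511² / (2 × 2.000) = 26.534 / 4.000 = 6.6335 m/s².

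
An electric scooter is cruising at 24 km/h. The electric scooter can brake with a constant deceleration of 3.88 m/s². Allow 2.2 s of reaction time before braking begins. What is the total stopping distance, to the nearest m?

Total stopping distance ≈ 20 m

24 km/h ÷ 3.6 = 6.6667 m/s.
Reaction distance = v·t_r = 6.6667 × 2.2 = 14.667 m.
Braking distance = v²/(2a) = 6.6667² / (2 × 3.880) = 44.445 / 7.760 = 5.727 m.
Total = 14.667 + 5.727 = 20.394 m.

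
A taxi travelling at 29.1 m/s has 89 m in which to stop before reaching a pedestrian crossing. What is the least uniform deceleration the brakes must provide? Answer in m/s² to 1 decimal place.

v² = 2a·d ⇒ a = v²/(2d) = 29.1000² / (2 × 89.000) = 846.810 / 178.000 = 4.7574 m/s².

Required deceleration ≈ 4.8 m/s²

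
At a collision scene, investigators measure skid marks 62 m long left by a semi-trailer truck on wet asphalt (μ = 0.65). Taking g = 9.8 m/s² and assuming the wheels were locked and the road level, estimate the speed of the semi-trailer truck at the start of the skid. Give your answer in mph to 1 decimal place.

Deceleration a = μg = 0.65 × 9.8 = 6.370 m/s².
v = √(2a·d) = √(2 × 6.370 × 62) = √789.880 = 28.1048 m/s.
= 28.1048 ÷ 0.44704 = 62.869 mph.

Initial speed ≈ 62.9 mph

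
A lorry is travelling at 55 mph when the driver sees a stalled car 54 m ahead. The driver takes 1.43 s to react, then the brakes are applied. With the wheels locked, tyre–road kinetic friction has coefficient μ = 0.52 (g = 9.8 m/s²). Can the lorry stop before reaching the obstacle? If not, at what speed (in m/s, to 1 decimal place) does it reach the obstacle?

55 mph × 0.44704 = 24.5872 m/s.
a = μg = 0.52 × 9.8 = 5.096 m/s².
Reaction distance = 24.5872 × 1.43 = 35.160 m.
Braking distance needed to stop: v²/(2a) = 604.530 / 10.192 = 59.314 m, so total needed = 35.160 + 59.314 = 94.474 m > 54 m — it cannot stop.
Distance remaining when braking begins: 54 − 35.160 = 18.840 m.
v² = v₀² − 2a·d = 604.530 − 2 × 5.096 × 18.840 = 412.513 m²/s².
v = √412.513 = 20.310 m/s.

No — it strikes the obstacle at 20.3 m/s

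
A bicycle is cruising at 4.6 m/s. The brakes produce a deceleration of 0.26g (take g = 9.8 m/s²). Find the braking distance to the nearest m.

Braking distance ≈ 4 m

a = 0.26 × 9.8 = 2.548 m/s².
Braking distance = v²/(2a) = 4.6000² / (2 × 2.548) = 21.160 / 5.096 = 4.152 m.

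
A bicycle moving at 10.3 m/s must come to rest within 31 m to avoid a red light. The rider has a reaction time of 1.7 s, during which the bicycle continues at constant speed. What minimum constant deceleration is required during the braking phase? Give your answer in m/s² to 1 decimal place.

Required deceleration ≈ 3.9 m/s²

Distance covered during reaction = 10.3000 × 1.7 = 17.510 m.
Distance available for braking: 31 − 17.510 = 13.490 m.
v² = 2a·d ⇒ a = v²/(2d) = 10.3000² / (2 × 13.490) = 106.090 / 26.980 = 3.9322 m/s².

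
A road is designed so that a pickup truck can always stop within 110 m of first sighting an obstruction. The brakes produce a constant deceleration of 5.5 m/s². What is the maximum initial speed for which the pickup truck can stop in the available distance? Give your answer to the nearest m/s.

v²/(2a) = d ⇒ v = √(2 × 5.500 × 110) = √1210.00 = 34.7851 m/s.

Maximum speed ≈ 35 m/s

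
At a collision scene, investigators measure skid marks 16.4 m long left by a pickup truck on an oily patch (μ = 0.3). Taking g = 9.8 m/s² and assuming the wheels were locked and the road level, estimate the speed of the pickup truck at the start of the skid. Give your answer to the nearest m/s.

Initial speed ≈ 10 m/s

Deceleration a = μg = 0.3 × 9.8 = 2.940 m/s².
v = √(2a·d) = √(2 × 2.940 × 16.4) = √96.432 = 9.8200 m/s.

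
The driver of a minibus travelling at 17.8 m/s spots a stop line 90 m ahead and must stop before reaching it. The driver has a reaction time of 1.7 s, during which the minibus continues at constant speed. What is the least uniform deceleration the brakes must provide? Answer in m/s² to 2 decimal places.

Distance covered during reaction = 17.8000 × 1.7 = 30.260 m.
Distance available for braking: 90 − 30.260 = 59.740 m.
v² = 2a·d ⇒ a = v²/(2d) = 17.8000² / (2 × 59.740) = 316.840 / 119.480 = 2.6518 m/s².

Required deceleration ≈ 2.65 m/s²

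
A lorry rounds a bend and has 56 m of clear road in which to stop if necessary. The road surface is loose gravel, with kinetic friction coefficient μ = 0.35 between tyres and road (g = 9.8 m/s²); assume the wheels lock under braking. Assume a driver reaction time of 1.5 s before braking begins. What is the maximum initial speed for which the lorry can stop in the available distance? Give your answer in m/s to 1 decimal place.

a = μg = 0.35 × 9.8 = 3.430 m/s².
Stopping distance: v·t_r + v²/(2a) = 56 with t_r = 1.5 s and a = 3.430 m/s².
So v² + 10.290 v − 384.16 = 0.
Positive root: v = −a·t_r + √((a·t_r)² + 2a·d) = −5.145 + √(26.471 + 384.16) = 15.1190 m/s.

Maximum speed ≈ 15.1 m/s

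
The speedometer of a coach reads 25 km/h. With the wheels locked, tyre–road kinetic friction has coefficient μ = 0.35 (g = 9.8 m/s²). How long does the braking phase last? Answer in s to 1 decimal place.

Braking time ≈ 2.0 s

25 km/h ÷ 3.6 = 6.9444 m/s.
a = μg = 0.35 × 9.8 = 3.430 m/s².
Braking time = v/a = 6.9444 / 3.430 = 2.025 s.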